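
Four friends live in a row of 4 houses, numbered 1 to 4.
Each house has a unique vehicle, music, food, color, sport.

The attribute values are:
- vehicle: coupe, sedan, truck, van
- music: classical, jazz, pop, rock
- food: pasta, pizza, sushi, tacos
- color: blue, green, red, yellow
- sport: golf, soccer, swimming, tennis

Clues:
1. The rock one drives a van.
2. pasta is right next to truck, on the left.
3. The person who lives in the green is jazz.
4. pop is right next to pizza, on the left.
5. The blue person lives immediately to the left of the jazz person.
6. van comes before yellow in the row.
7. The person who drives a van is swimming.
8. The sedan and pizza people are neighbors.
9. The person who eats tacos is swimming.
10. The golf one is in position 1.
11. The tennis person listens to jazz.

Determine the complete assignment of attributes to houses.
Solution:

House | Vehicle | Music | Food | Color | Sport
----------------------------------------------
  1   | sedan | pop | pasta | blue | golf
  2   | truck | jazz | pizza | green | tennis
  3   | van | rock | tacos | red | swimming
  4   | coupe | classical | sushi | yellow | soccer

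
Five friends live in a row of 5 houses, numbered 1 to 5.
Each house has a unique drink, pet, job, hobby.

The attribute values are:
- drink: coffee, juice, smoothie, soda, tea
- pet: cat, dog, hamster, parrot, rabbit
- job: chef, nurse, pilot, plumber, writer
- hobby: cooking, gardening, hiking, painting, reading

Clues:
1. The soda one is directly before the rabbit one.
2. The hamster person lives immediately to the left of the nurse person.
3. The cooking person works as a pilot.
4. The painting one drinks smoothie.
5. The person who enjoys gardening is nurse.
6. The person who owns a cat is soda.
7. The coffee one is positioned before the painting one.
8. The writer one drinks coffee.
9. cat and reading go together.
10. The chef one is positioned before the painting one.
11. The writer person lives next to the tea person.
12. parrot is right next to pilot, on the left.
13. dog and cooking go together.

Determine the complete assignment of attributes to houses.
Solution:

House | Drink | Pet | Job | Hobby
---------------------------------
  1   | coffee | hamster | writer | hiking
  2   | tea | parrot | nurse | gardening
  3   | juice | dog | pilot | cooking
  4   | soda | cat | chef | reading
  5   | smoothie | rabbit | plumber | painting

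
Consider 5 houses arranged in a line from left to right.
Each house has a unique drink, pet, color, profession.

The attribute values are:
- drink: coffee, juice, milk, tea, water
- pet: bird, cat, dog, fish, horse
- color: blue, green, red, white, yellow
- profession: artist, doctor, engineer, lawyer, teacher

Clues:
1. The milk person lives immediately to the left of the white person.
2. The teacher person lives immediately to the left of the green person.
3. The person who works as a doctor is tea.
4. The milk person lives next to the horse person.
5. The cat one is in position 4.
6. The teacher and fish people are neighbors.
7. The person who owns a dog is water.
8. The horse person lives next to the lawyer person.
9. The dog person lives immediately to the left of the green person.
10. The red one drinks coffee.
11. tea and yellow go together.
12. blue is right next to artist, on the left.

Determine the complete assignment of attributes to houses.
Solution:

House | Drink | Pet | Color | Profession
----------------------------------------
  1   | water | dog | blue | teacher
  2   | milk | fish | green | artist
  3   | juice | horse | white | engineer
  4   | coffee | cat | red | lawyer
  5   | tea | bird | yellow | doctor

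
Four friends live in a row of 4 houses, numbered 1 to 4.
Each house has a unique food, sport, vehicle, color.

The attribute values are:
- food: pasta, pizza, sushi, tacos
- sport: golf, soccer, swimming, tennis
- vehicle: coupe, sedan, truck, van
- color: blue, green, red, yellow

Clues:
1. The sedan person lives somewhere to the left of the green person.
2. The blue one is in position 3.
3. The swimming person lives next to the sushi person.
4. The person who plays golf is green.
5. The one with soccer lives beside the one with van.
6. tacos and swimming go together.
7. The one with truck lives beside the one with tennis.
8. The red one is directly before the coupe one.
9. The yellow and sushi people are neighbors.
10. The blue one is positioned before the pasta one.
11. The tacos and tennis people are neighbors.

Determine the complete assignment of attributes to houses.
Solution:

House | Food | Sport | Vehicle | Color
--------------------------------------
  1   | tacos | swimming | truck | yellow
  2   | sushi | tennis | sedan | red
  3   | pizza | soccer | coupe | blue
  4   | pasta | golf | van | green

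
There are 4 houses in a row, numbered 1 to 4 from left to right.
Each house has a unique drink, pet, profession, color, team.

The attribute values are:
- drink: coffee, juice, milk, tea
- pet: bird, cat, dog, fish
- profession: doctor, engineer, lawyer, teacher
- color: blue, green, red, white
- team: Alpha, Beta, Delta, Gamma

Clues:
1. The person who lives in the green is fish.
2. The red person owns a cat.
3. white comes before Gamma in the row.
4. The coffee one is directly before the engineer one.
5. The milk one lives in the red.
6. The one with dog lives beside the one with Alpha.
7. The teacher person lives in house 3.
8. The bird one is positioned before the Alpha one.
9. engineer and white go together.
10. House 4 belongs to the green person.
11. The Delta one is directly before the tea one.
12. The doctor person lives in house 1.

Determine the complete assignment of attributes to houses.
Solution:

House | Drink | Pet | Profession | Color | Team
-----------------------------------------------
  1   | coffee | bird | doctor | blue | Delta
  2   | tea | dog | engineer | white | Beta
  3   | milk | cat | teacher | red | Alpha
  4   | juice | fish | lawyer | green | Gamma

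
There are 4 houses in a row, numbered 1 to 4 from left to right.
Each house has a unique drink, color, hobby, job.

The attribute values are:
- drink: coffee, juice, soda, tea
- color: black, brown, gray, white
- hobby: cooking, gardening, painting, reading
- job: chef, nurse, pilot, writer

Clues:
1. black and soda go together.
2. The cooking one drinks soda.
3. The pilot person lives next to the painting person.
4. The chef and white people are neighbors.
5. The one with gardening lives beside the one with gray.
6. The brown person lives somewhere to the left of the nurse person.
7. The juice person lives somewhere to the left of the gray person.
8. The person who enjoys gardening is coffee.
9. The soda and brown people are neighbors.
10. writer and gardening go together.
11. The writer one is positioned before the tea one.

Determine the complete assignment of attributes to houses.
Solution:

House | Drink | Color | Hobby | Job
-----------------------------------
  1   | soda | black | cooking | pilot
  2   | juice | brown | painting | chef
  3   | coffee | white | gardening | writer
  4   | tea | gray | reading | nurse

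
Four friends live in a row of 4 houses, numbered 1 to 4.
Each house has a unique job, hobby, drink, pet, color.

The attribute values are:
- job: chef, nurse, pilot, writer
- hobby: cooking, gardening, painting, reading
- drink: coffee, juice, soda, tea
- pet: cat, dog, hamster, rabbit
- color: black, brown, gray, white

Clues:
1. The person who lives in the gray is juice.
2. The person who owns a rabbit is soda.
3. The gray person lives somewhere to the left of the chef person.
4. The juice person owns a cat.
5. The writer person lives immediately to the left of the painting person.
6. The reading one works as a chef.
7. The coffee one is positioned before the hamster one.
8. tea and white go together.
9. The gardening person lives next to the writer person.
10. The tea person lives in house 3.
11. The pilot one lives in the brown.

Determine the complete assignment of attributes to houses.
Solution:

House | Job | Hobby | Drink | Pet | Color
-----------------------------------------
  1   | pilot | gardening | coffee | dog | brown
  2   | writer | cooking | juice | cat | gray
  3   | nurse | painting | tea | hamster | white
  4   | chef | reading | soda | rabbit | black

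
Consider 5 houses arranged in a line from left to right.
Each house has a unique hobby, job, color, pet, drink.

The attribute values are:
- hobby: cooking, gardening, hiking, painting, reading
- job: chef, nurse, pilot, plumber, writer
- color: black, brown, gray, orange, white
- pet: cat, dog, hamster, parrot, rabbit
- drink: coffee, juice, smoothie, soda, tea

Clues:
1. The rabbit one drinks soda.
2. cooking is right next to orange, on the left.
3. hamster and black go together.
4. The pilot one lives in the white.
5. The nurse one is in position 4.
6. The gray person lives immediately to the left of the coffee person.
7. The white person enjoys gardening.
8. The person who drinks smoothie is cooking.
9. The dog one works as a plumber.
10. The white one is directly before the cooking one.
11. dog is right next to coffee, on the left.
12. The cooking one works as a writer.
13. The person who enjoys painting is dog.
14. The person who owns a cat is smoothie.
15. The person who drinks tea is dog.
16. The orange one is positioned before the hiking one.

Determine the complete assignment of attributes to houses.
Solution:

House | Hobby | Job | Color | Pet | Drink
-----------------------------------------
  1   | painting | plumber | gray | dog | tea
  2   | gardening | pilot | white | parrot | coffee
  3   | cooking | writer | brown | cat | smoothie
  4   | reading | nurse | orange | rabbit | soda
  5   | hiking | chef | black | hamster | juice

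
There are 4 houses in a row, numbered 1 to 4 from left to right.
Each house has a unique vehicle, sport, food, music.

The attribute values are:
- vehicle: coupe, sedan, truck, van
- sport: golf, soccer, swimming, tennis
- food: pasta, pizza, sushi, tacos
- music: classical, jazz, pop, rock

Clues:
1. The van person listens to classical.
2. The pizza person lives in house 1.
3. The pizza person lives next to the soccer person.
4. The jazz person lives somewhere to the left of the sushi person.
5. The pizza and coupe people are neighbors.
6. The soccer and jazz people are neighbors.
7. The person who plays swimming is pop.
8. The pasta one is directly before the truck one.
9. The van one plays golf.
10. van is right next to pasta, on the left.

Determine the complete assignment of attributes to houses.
Solution:

House | Vehicle | Sport | Food | Music
--------------------------------------
  1   | van | golf | pizza | classical
  2   | coupe | soccer | pasta | rock
  3   | truck | tennis | tacos | jazz
  4   | sedan | swimming | sushi | pop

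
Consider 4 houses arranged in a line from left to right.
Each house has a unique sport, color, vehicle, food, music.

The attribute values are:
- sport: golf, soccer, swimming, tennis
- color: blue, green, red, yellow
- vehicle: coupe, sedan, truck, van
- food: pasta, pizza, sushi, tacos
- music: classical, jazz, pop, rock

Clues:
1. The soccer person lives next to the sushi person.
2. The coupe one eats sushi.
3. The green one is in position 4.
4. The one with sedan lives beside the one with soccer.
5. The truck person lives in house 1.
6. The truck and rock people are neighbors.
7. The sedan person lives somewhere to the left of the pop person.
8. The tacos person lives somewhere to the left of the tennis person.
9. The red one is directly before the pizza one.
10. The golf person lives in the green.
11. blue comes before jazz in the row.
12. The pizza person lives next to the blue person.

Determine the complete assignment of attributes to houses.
Solution:

House | Sport | Color | Vehicle | Food | Music
----------------------------------------------
  1   | swimming | red | truck | tacos | classical
  2   | tennis | yellow | sedan | pizza | rock
  3   | soccer | blue | van | pasta | pop
  4   | golf | green | coupe | sushi | jazz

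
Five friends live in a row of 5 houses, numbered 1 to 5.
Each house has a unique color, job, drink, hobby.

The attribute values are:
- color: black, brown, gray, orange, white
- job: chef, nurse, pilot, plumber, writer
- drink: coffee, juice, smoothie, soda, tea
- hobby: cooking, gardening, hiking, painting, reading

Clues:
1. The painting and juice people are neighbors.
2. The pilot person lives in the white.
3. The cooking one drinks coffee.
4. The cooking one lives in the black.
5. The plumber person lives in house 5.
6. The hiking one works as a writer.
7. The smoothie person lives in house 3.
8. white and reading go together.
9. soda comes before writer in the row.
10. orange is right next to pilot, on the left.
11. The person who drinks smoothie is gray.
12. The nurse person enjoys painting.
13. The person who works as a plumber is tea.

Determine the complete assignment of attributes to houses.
Solution:

House | Color | Job | Drink | Hobby
-----------------------------------
  1   | orange | nurse | soda | painting
  2   | white | pilot | juice | reading
  3   | gray | writer | smoothie | hiking
  4   | black | chef | coffee | cooking
  5   | brown | plumber | tea | gardening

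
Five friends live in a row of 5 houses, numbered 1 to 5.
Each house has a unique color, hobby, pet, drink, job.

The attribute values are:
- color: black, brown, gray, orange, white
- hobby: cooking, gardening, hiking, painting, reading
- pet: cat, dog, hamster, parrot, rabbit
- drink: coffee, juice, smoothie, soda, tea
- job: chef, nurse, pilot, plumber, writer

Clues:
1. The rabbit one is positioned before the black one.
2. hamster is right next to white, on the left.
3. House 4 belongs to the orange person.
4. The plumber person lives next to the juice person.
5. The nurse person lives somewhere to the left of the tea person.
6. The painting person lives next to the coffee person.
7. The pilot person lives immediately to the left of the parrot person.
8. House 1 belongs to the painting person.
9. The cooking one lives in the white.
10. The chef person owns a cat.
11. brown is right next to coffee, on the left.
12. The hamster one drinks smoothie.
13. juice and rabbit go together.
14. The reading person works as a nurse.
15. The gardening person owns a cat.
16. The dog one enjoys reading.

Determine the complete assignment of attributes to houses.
Solution:

House | Color | Hobby | Pet | Drink | Job
-----------------------------------------
  1   | brown | painting | hamster | smoothie | pilot
  2   | white | cooking | parrot | coffee | plumber
  3   | gray | hiking | rabbit | juice | writer
  4   | orange | reading | dog | soda | nurse
  5   | black | gardening | cat | tea | chef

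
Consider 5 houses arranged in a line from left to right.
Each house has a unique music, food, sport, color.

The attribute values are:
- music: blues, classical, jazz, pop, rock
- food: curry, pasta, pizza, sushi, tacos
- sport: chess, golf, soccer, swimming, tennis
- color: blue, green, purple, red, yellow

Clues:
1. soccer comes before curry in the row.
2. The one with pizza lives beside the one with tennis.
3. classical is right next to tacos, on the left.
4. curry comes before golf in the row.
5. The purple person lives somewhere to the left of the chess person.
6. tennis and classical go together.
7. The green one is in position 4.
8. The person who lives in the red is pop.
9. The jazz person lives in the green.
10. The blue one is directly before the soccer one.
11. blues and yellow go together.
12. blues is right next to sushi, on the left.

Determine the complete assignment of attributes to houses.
Solution:

House | Music | Food | Sport | Color
------------------------------------
  1   | blues | pizza | swimming | yellow
  2   | classical | sushi | tennis | blue
  3   | rock | tacos | soccer | purple
  4   | jazz | curry | chess | green
  5   | pop | pasta | golf | red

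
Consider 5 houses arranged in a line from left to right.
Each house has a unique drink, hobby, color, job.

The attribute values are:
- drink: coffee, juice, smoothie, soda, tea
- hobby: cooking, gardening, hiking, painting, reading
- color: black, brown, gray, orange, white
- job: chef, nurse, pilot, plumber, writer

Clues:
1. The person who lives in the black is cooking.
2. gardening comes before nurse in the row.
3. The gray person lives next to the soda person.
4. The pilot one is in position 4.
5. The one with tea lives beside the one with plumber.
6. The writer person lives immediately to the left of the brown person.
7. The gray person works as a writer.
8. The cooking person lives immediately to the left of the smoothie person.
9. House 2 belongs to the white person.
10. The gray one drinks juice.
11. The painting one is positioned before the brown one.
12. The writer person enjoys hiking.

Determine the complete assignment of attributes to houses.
Solution:

House | Drink | Hobby | Color | Job
-----------------------------------
  1   | tea | cooking | black | chef
  2   | smoothie | painting | white | plumber
  3   | juice | hiking | gray | writer
  4   | soda | gardening | brown | pilot
  5   | coffee | reading | orange | nurse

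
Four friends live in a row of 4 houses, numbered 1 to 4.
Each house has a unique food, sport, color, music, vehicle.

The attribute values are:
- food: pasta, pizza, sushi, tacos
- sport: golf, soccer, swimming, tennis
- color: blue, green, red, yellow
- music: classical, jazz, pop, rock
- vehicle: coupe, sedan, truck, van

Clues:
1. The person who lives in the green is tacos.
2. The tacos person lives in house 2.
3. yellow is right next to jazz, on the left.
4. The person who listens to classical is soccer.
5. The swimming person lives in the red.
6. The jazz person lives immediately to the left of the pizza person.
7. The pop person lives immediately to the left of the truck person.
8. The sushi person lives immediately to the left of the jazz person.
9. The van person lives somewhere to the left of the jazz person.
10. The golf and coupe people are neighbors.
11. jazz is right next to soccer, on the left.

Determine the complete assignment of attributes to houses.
Solution:

House | Food | Sport | Color | Music | Vehicle
----------------------------------------------
  1   | sushi | tennis | yellow | pop | van
  2   | tacos | golf | green | jazz | truck
  3   | pizza | soccer | blue | classical | coupe
  4   | pasta | swimming | red | rock | sedan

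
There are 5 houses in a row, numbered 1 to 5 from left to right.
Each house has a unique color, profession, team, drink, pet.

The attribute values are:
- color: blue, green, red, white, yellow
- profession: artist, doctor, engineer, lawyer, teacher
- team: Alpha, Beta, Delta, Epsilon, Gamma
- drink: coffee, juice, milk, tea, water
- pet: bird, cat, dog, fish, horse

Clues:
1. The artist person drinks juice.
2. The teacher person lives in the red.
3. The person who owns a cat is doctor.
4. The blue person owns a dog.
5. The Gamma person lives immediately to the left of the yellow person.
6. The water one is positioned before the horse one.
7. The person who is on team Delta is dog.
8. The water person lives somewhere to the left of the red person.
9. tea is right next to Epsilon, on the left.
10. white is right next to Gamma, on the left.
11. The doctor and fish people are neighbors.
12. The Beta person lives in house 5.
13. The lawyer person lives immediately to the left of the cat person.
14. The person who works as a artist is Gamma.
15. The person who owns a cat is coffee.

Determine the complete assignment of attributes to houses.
Solution:

House | Color | Profession | Team | Drink | Pet
-----------------------------------------------
  1   | blue | lawyer | Delta | tea | dog
  2   | white | doctor | Epsilon | coffee | cat
  3   | green | artist | Gamma | juice | fish
  4   | yellow | engineer | Alpha | water | bird
  5   | red | teacher | Beta | milk | horse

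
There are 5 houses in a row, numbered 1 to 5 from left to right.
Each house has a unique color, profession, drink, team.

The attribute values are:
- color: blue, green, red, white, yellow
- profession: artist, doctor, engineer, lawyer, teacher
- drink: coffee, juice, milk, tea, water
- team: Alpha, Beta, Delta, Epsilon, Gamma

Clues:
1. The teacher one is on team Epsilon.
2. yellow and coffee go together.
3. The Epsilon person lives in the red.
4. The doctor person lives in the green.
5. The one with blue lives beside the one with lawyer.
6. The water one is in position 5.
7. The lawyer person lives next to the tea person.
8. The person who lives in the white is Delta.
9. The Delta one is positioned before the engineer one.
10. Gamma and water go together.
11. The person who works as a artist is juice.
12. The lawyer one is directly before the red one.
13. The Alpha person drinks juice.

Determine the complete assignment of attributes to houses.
Solution:

House | Color | Profession | Drink | Team
-----------------------------------------
  1   | blue | artist | juice | Alpha
  2   | white | lawyer | milk | Delta
  3   | red | teacher | tea | Epsilon
  4   | yellow | engineer | coffee | Beta
  5   | green | doctor | water | Gamma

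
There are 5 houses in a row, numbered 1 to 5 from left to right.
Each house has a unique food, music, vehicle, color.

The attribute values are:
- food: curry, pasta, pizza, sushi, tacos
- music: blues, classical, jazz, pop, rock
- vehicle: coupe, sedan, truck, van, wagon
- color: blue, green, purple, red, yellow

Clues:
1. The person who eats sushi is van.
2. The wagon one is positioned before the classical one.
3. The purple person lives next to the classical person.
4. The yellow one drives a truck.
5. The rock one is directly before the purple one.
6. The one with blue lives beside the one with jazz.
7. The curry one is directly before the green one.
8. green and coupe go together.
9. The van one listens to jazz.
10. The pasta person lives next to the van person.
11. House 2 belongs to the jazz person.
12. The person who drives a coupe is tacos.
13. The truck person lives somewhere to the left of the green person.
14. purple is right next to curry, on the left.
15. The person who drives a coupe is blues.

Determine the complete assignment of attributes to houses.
Solution:

House | Food | Music | Vehicle | Color
--------------------------------------
  1   | pasta | rock | wagon | blue
  2   | sushi | jazz | van | purple
  3   | curry | classical | truck | yellow
  4   | tacos | blues | coupe | green
  5   | pizza | pop | sedan | red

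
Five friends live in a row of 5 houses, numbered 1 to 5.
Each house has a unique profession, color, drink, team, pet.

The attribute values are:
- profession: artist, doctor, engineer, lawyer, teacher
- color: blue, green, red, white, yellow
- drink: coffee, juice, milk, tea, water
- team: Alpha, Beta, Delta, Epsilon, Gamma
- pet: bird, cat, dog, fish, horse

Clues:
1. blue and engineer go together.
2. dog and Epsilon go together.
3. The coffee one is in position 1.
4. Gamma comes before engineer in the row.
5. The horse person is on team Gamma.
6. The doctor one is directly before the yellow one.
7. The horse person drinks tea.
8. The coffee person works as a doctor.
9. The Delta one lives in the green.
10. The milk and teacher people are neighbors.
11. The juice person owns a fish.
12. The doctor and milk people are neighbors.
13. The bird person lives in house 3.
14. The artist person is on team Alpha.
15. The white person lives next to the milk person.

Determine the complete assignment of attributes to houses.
Solution:

House | Profession | Color | Drink | Team | Pet
-----------------------------------------------
  1   | doctor | white | coffee | Epsilon | dog
  2   | artist | yellow | milk | Alpha | cat
  3   | teacher | green | water | Delta | bird
  4   | lawyer | red | tea | Gamma | horse
  5   | engineer | blue | juice | Beta | fish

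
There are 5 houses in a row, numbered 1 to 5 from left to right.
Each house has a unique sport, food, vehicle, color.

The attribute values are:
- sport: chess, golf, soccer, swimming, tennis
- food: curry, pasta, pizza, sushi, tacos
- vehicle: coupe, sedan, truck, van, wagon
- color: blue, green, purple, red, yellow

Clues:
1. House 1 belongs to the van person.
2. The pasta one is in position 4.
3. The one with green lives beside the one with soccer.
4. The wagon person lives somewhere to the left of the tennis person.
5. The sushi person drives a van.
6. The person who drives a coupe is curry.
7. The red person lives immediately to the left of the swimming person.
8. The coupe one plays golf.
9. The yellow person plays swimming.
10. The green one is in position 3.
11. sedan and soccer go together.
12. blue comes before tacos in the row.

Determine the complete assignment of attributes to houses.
Solution:

House | Sport | Food | Vehicle | Color
--------------------------------------
  1   | chess | sushi | van | red
  2   | swimming | pizza | wagon | yellow
  3   | golf | curry | coupe | green
  4   | soccer | pasta | sedan | blue
  5   | tennis | tacos | truck | purple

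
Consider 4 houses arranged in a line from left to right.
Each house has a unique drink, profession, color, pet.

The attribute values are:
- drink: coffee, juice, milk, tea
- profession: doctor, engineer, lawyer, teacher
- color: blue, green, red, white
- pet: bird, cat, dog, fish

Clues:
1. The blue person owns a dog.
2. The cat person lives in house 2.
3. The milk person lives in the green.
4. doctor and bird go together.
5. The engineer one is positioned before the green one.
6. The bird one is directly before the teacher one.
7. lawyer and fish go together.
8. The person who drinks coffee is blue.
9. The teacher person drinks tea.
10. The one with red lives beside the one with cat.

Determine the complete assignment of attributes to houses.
Solution:

House | Drink | Profession | Color | Pet
----------------------------------------
  1   | juice | doctor | red | bird
  2   | tea | teacher | white | cat
  3   | coffee | engineer | blue | dog
  4   | milk | lawyer | green | fish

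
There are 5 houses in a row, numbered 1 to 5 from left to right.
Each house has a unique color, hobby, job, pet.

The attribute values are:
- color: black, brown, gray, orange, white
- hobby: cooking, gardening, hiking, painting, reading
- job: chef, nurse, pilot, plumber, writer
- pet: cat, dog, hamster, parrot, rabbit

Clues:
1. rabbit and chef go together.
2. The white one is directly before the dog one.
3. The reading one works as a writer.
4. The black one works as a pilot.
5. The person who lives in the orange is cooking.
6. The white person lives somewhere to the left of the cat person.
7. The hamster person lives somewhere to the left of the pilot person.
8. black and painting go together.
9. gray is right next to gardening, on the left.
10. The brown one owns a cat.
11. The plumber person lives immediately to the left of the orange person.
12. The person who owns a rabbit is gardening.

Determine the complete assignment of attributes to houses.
Solution:

House | Color | Hobby | Job | Pet
---------------------------------
  1   | gray | reading | writer | hamster
  2   | white | gardening | chef | rabbit
  3   | black | painting | pilot | dog
  4   | brown | hiking | plumber | cat
  5   | orange | cooking | nurse | parrot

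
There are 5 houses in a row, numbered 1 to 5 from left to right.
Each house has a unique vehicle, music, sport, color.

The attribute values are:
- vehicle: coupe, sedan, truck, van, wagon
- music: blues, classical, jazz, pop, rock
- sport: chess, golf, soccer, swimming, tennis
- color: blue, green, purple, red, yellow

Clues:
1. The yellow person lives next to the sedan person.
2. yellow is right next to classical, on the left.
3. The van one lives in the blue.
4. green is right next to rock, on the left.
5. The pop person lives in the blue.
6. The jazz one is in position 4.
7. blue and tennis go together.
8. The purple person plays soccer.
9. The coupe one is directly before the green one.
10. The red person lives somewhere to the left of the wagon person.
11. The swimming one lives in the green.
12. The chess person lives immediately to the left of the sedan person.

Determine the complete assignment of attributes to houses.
Solution:

House | Vehicle | Music | Sport | Color
---------------------------------------
  1   | coupe | blues | chess | yellow
  2   | sedan | classical | swimming | green
  3   | truck | rock | golf | red
  4   | wagon | jazz | soccer | purple
  5   | van | pop | tennis | blue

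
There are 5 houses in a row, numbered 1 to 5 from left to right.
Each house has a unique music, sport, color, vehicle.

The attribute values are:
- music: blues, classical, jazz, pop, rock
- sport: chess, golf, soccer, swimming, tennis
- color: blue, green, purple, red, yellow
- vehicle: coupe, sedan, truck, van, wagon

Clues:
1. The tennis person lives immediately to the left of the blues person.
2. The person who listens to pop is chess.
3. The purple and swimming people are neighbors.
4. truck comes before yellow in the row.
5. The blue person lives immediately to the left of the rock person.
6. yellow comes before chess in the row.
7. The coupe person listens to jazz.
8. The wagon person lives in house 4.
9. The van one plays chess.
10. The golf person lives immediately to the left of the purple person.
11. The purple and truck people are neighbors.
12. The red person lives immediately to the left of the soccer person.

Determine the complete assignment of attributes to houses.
Solution:

House | Music | Sport | Color | Vehicle
---------------------------------------
  1   | jazz | golf | blue | coupe
  2   | rock | tennis | purple | sedan
  3   | blues | swimming | red | truck
  4   | classical | soccer | yellow | wagon
  5   | pop | chess | green | van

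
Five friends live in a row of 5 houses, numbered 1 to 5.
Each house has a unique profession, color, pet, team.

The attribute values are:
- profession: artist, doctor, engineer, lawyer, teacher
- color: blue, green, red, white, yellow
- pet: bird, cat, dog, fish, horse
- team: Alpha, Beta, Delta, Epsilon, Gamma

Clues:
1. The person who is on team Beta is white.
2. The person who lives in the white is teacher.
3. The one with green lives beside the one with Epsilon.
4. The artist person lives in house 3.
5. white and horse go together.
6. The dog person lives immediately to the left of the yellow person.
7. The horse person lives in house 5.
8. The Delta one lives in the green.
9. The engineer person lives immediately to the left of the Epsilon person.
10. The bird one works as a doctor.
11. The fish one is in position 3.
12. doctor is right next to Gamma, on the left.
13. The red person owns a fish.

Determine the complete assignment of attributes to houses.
Solution:

House | Profession | Color | Pet | Team
---------------------------------------
  1   | engineer | green | dog | Delta
  2   | doctor | yellow | bird | Epsilon
  3   | artist | red | fish | Gamma
  4   | lawyer | blue | cat | Alpha
  5   | teacher | white | horse | Beta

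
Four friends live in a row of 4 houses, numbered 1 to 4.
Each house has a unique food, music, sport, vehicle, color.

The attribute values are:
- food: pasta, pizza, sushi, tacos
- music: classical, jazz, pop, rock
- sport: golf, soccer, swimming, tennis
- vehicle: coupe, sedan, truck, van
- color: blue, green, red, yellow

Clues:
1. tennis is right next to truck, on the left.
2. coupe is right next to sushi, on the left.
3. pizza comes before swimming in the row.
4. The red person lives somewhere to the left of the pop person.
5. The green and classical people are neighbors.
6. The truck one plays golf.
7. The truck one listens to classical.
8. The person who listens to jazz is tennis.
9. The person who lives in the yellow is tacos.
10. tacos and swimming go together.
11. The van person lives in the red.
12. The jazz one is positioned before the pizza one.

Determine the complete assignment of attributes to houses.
Solution:

House | Food | Music | Sport | Vehicle | Color
----------------------------------------------
  1   | pasta | jazz | tennis | coupe | green
  2   | sushi | classical | golf | truck | blue
  3   | pizza | rock | soccer | van | red
  4   | tacos | pop | swimming | sedan | yellow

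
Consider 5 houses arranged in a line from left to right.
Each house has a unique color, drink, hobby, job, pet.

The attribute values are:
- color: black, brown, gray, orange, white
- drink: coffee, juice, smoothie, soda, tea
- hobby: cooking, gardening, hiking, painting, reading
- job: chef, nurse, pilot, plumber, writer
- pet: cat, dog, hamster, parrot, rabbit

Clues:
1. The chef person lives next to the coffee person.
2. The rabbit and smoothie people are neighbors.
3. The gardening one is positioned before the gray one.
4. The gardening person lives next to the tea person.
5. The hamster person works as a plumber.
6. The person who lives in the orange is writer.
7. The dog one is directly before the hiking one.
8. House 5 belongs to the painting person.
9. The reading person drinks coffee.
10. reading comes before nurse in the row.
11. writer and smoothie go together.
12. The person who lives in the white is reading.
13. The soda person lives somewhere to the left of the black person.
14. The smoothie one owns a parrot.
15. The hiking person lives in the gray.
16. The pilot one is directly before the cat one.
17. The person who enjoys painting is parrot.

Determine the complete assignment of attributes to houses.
Solution:

House | Color | Drink | Hobby | Job | Pet
-----------------------------------------
  1   | brown | soda | gardening | pilot | dog
  2   | gray | tea | hiking | chef | cat
  3   | white | coffee | reading | plumber | hamster
  4   | black | juice | cooking | nurse | rabbit
  5   | orange | smoothie | painting | writer | parrot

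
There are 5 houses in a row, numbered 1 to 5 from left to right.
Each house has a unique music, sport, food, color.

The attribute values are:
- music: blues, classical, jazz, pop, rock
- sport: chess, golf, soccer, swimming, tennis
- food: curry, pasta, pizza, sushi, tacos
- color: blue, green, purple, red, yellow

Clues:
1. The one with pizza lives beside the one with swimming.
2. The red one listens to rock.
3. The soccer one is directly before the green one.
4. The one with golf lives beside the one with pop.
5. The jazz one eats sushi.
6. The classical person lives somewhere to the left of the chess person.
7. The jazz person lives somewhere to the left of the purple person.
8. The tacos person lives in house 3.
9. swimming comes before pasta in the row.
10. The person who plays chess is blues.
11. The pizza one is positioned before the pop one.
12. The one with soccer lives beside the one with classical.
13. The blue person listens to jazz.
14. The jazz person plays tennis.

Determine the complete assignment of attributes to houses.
Solution:

House | Music | Sport | Food | Color
------------------------------------
  1   | rock | soccer | curry | red
  2   | classical | golf | pizza | green
  3   | pop | swimming | tacos | yellow
  4   | jazz | tennis | sushi | blue
  5   | blues | chess | pasta | purple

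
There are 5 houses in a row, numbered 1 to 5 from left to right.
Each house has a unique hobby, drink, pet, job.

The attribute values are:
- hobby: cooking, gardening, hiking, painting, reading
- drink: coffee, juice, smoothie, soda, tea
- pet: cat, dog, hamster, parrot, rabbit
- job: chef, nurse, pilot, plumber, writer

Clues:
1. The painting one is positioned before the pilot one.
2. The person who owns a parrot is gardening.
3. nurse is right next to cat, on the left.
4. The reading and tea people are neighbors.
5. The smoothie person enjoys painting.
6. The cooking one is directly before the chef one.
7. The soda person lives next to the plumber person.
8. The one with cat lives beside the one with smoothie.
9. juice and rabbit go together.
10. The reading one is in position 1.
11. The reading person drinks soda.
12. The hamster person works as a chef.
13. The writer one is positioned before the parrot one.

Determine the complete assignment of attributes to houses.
Solution:

House | Hobby | Drink | Pet | Job
---------------------------------
  1   | reading | soda | dog | nurse
  2   | cooking | tea | cat | plumber
  3   | painting | smoothie | hamster | chef
  4   | hiking | juice | rabbit | writer
  5   | gardening | coffee | parrot | pilot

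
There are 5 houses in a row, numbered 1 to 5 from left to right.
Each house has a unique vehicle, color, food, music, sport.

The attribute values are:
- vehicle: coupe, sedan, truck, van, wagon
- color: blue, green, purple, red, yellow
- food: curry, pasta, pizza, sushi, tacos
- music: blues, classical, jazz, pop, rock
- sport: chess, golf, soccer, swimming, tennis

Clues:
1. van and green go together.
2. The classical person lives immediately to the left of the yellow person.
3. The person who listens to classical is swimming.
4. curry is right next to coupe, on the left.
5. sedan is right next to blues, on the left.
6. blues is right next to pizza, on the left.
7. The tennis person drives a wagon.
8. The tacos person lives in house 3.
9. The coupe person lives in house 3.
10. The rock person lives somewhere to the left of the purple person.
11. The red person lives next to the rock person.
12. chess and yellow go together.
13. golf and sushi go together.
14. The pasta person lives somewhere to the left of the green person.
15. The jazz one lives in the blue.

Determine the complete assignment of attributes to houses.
Solution:

House | Vehicle | Color | Food | Music | Sport
----------------------------------------------
  1   | truck | red | pasta | classical | swimming
  2   | sedan | yellow | curry | rock | chess
  3   | coupe | purple | tacos | blues | soccer
  4   | wagon | blue | pizza | jazz | tennis
  5   | van | green | sushi | pop | golf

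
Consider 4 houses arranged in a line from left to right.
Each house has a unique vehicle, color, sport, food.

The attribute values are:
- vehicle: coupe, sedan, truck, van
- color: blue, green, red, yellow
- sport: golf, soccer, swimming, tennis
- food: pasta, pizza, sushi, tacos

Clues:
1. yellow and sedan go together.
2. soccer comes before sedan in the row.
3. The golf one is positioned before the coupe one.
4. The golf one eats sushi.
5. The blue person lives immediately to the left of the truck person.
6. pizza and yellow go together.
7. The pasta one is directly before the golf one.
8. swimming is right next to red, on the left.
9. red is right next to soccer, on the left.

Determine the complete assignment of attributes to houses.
Solution:

House | Vehicle | Color | Sport | Food
--------------------------------------
  1   | van | blue | swimming | pasta
  2   | truck | red | golf | sushi
  3   | coupe | green | soccer | tacos
  4   | sedan | yellow | tennis | pizza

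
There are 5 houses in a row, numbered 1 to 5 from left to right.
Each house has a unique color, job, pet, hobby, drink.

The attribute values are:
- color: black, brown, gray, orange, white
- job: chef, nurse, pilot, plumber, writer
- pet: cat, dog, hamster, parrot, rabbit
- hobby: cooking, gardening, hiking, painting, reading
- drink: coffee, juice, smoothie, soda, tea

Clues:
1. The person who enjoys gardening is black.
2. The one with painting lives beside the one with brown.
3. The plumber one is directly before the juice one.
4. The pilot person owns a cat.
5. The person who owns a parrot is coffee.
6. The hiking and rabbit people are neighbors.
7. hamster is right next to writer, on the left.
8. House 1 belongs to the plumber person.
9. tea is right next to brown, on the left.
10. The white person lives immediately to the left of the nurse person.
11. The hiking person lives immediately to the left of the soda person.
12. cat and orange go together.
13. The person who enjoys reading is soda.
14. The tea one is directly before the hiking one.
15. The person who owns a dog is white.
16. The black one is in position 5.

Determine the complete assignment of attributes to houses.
Solution:

House | Color | Job | Pet | Hobby | Drink
-----------------------------------------
  1   | white | plumber | dog | painting | tea
  2   | brown | nurse | hamster | hiking | juice
  3   | gray | writer | rabbit | reading | soda
  4   | orange | pilot | cat | cooking | smoothie
  5   | black | chef | parrot | gardening | coffee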